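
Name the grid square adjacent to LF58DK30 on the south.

Latitude extended square 0; −1 → -1, wraps to 9, carry into subsquare.
Latitude subsquare k = 10; −1 → 9 = j.
The longitude characters are unchanged.

LF58dj39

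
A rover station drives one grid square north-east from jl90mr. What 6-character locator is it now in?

Longitude subsquare m = 12; +1 → 13 = n.
Latitude subsquare r = 17; +1 → 18 = s.

JL90ns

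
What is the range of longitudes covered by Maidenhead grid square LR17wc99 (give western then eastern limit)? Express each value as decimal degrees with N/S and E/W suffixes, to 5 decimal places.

43.90833° E, 43.91667° E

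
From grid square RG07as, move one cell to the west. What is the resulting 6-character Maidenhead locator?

Longitude subsquare a = 0; −1 → -1, wraps to 23 = x, carry into square.
Longitude square 0; −1 → -1, wraps to 9, carry into field.
Longitude field R = 17; −1 → 16 = Q.
The latitude characters are unchanged.

QG97xs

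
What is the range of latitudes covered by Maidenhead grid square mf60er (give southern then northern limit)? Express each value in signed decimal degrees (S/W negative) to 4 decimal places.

-39.2917, -39.2500

Field M=12, F=5: +12·20° lon, +5·10° lat → SW at lon 60°, lat -40°.
Square 6, 0: +6·2° lon, +0·1° lat → SW at lon 72°, lat -40°.
Subsquare e=4, r=17: +4·0.0833333° lon, +17·0.0416667° lat → SW at lon 72.3333°, lat -39.2917°.
Cell spans 0.0833333° lon × 0.0416667° lat.
south -39.2917, north -39.2500.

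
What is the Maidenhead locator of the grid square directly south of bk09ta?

Latitude subsquare a = 0; −1 → -1, wraps to 23 = x, carry into square.
Latitude square 9; −1 → 8.
The longitude characters are unchanged.

BK08tx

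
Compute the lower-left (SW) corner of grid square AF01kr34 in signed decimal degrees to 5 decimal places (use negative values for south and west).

-38.27500, -179.14167

Field A=0, F=5: +0·20° lon, +5·10° lat → SW at lon -180°, lat -40°.
Square 0, 1: +0·2° lon, +1·1° lat → SW at lon -180°, lat -39°.
Subsquare k=10, r=17: +10·0.0833333° lon, +17·0.0416667° lat → SW at lon -179.167°, lat -38.2917°.
Extended square 3, 4: +3·0.00833333° lon, +4·0.00416667° lat → SW at lon -179.142°, lat -38.275°.
latitude -38.27500, longitude -179.14167.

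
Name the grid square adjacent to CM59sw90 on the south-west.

Longitude extended square 9; −1 → 8.
Latitude extended square 0; −1 → -1, wraps to 9, carry into subsquare.
Latitude subsquare w = 22; −1 → 21 = v.

CM59sv89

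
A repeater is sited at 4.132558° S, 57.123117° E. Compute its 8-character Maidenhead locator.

Offset from 180°W / 90°S: lon 237.12312°, lat 85.86744°.
Field (20°×10°, letters A–R): 237.12312/20 → 11 → L, 85.86744/10 → 8 → I; chars LI.
Square (2°×1°, digits 0–9): 17.12312/2 → 8, 5.86744/1 → 5; chars 85.
Subsquare (5′×2.5′, letters a–x): 1.12312/0.0833333 → 13 → n, 0.86744/0.0416667 → 20 → u; chars nu.
Extended square (30″×15″, digits 0–9): 0.03978/0.00833333 → 4, 0.03411/0.00416667 → 8; chars 48.

LI85nu48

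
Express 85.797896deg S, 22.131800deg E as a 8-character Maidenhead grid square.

Offset from 180°W / 90°S: lon 202.13180°, lat 4.20210°.
Field: lon ⌊202.13180/20⌋ = 10 → K; lat ⌊4.20210/10⌋ = 0 → A.
Square: lon ⌊2.13180/2⌋ = 1; lat ⌊4.20210/1⌋ = 4.
Subsquare: lon ⌊0.13180/0.0833333⌋ = 1 → b; lat ⌊0.20210/0.0416667⌋ = 4 → e.
Extended square: lon ⌊0.04847/0.00833333⌋ = 5; lat ⌊0.03544/0.00416667⌋ = 8.

KA14be58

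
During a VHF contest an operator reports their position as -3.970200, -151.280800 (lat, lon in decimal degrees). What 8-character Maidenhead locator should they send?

BI46ia67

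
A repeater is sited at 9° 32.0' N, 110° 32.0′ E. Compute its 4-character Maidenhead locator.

OJ59

Shift to the Maidenhead origin (180°W, 90°S): lon 290.53, lat 99.53.
Field (20°×10°, letters A–R): lon ⌊290.53/20⌋ = 14 → O; lat ⌊99.53/10⌋ = 9 → J.
Square (2°×1°, digits 0–9): lon ⌊10.53/2⌋ = 5; lat ⌊9.53/1⌋ = 9.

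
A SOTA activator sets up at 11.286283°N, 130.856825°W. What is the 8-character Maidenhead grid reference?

CK41ng78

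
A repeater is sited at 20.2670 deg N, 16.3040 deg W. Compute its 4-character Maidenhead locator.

Add 180° to longitude and 90° to latitude: 163.70, 110.27.
Field (20°×10°, letters A–R): lon ⌊163.70/20⌋ = 8 → I; lat ⌊110.27/10⌋ = 11 → L.
Square (2°×1°, digits 0–9): lon ⌊3.70/2⌋ = 1; lat ⌊0.27/1⌋ = 0.

IL10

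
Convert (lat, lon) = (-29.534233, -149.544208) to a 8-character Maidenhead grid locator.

BG50fl41

Add 180° to longitude and 90° to latitude: 30.45579, 60.46577.
Field (20°×10°, letters A–R): lon ⌊30.45579/20⌋ = 1 → B; lat ⌊60.46577/10⌋ = 6 → G.
Square (2°×1°, digits 0–9): lon ⌊10.45579/2⌋ = 5; lat ⌊0.46577/1⌋ = 0.
Subsquare (5′×2.5′, letters a–x): lon ⌊0.45579/0.0833333⌋ = 5 → f; lat ⌊0.46577/0.0416667⌋ = 11 → l.
Extended square (30″×15″, digits 0–9): lon ⌊0.03913/0.00833333⌋ = 4; lat ⌊0.00743/0.00416667⌋ = 1.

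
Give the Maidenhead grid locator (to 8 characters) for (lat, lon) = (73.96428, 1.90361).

Offset from 180°W / 90°S: lon 181.90361°, lat 163.96428°.
Field: lon ⌊181.90361/20⌋ = 9 → J; lat ⌊163.96428/10⌋ = 16 → Q.
Square: lon ⌊1.90361/2⌋ = 0; lat ⌊3.96428/1⌋ = 3.
Subsquare: lon ⌊1.90361/0.0833333⌋ = 22 → w; lat ⌊0.96428/0.0416667⌋ = 23 → x.
Extended square: lon ⌊0.07028/0.00833333⌋ = 8; lat ⌊0.00595/0.00416667⌋ = 1.

JQ03wx81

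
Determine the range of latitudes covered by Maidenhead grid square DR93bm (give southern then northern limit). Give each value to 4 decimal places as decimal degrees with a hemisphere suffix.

Field D=3, R=17: +3·20° lon, +17·10° lat → SW at lon -120°, lat 80°.
Square 9, 3: +9·2° lon, +3·1° lat → SW at lon -102°, lat 83°.
Subsquare b=1, m=12: +1·0.0833333° lon, +12·0.0416667° lat → SW at lon -101.917°, lat 83.5°.
Cell spans 0.0833333° lon × 0.0416667° lat.
south 83.5000° N, north 83.5417° N.

83.5000° N, 83.5417° N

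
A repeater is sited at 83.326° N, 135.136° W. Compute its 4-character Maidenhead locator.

CR23

Offset from 180°W / 90°S: lon 44.86°, lat 173.33°.
Field: 44.86/20 → 2 → C, 173.33/10 → 17 → R; chars CR.
Square: 4.86/2 → 2, 3.33/1 → 3; chars 23.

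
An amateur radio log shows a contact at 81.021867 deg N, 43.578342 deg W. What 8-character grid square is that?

Offset from 180°W / 90°S: lon 136.42166°, lat 171.02187°.
Field: lon ⌊136.42166/20⌋ = 6 → G; lat ⌊171.02187/10⌋ = 17 → R.
Square: lon ⌊16.42166/2⌋ = 8; lat ⌊1.02187/1⌋ = 1.
Subsquare: lon ⌊0.42166/0.0833333⌋ = 5 → f; lat ⌊0.02187/0.0416667⌋ = 0 → a.
Extended square: lon ⌊0.00499/0.00833333⌋ = 0; lat ⌊0.02187/0.00416667⌋ = 5.

GR81fa05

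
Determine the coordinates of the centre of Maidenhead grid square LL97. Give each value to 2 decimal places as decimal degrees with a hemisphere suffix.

27.50° N, 59.00° E

Field L=11, L=11: +11·20° lon, +11·10° lat → SW at lon 40°, lat 20°.
Square 9, 7: +9·2° lon, +7·1° lat → SW at lon 58°, lat 27°.
Cell spans 2° lon × 1° lat. Centre is SW corner plus half of each.
latitude 27.50° N, longitude 59.00° E.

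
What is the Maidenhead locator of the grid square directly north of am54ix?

Latitude subsquare x = 23; +1 → 24, wraps to 0 = a, carry into square.
Latitude square 4; +1 → 5.
The longitude characters are unchanged.

AM55ia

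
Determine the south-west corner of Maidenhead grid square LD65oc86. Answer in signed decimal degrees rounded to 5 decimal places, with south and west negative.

-54.89167, 53.23333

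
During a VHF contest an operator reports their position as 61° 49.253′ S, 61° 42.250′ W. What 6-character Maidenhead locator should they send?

FC98de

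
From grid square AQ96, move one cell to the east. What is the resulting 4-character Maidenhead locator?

BQ06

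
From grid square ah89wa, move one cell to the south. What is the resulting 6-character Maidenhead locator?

AH88wx

Latitude subsquare a = 0; −1 → -1, wraps to 23 = x, carry into square.
Latitude square 9; −1 → 8.
The longitude characters are unchanged.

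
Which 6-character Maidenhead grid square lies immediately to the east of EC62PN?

EC62qn

Longitude subsquare p = 15; +1 → 16 = q.
The latitude characters are unchanged.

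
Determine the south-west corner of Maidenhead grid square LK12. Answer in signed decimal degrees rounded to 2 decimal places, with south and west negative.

12.00, 42.00

Field L=11, K=10: +11·20° lon, +10·10° lat → SW at lon 40°, lat 10°.
Square 1, 2: +1·2° lon, +2·1° lat → SW at lon 42°, lat 12°.
latitude 12.00, longitude 42.00.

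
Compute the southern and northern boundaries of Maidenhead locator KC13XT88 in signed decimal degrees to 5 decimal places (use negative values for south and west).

-66.17500, -66.17083

Field K=10, C=2: +10·20° lon, +2·10° lat → SW at lon 20°, lat -70°.
Square 1, 3: +1·2° lon, +3·1° lat → SW at lon 22°, lat -67°.
Subsquare x=23, t=19: +23·0.0833333° lon, +19·0.0416667° lat → SW at lon 23.9167°, lat -66.2083°.
Extended square 8, 8: +8·0.00833333° lon, +8·0.00416667° lat → SW at lon 23.9833°, lat -66.175°.
Cell spans 0.00833333° lon × 0.00416667° lat.
south -66.17500, north -66.17083.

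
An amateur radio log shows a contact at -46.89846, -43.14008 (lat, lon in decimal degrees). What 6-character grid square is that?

Offset from 180°W / 90°S: lon 136.8599°, lat 43.1015°.
Field: lon ⌊136.8599/20⌋ = 6 → G; lat ⌊43.1015/10⌋ = 4 → E.
Square: lon ⌊16.8599/2⌋ = 8; lat ⌊3.1015/1⌋ = 3.
Subsquare: lon ⌊0.8599/0.0833333⌋ = 10 → k; lat ⌊0.1015/0.0416667⌋ = 2 → c.

GE83kc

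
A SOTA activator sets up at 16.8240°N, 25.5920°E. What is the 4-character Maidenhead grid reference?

Shift to the Maidenhead origin (180°W, 90°S): lon 205.59, lat 106.82.
Field: 205.59/20 → 10 → K, 106.82/10 → 10 → K; chars KK.
Square: 5.59/2 → 2, 6.82/1 → 6; chars 26.

KK26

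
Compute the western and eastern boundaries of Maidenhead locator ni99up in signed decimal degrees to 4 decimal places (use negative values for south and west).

Field N=13, I=8: +13·20° lon, +8·10° lat → SW at lon 80°, lat -10°.
Square 9, 9: +9·2° lon, +9·1° lat → SW at lon 98°, lat -1°.
Subsquare u=20, p=15: +20·0.0833333° lon, +15·0.0416667° lat → SW at lon 99.6667°, lat -0.375°.
Cell spans 0.0833333° lon × 0.0416667° lat.
west 99.6667, east 99.7500.

99.6667, 99.7500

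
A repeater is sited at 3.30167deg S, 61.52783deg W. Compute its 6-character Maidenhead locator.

Offset from 180°W / 90°S: lon 118.4722°, lat 86.6983°.
Field: lon ⌊118.4722/20⌋ = 5 → F; lat ⌊86.6983/10⌋ = 8 → I.
Square: lon ⌊18.4722/2⌋ = 9; lat ⌊6.6983/1⌋ = 6.
Subsquare: lon ⌊0.4722/0.0833333⌋ = 5 → f; lat ⌊0.6983/0.0416667⌋ = 16 → q.

FI96fq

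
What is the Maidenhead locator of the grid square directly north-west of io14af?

IO04xg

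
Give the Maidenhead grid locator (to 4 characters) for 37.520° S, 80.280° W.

EF92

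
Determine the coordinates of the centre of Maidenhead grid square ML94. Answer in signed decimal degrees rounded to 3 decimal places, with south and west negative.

24.500, 79.000

Field M=12, L=11: +12·20° lon, +11·10° lat → SW at lon 60°, lat 20°.
Square 9, 4: +9·2° lon, +4·1° lat → SW at lon 78°, lat 24°.
Cell spans 2° lon × 1° lat. Centre is SW corner plus half of each.
latitude 24.500, longitude 79.000.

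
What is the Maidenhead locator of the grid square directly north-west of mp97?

MP88

Longitude square 9; −1 → 8.
Latitude square 7; +1 → 8.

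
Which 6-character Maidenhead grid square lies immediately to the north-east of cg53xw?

Longitude subsquare x = 23; +1 → 24, wraps to 0 = a, carry into square.
Longitude square 5; +1 → 6.
Latitude subsquare w = 22; +1 → 23 = x.

CG63ax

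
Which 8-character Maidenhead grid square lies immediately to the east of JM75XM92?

JM85am02

Longitude extended square 9; +1 → 10, wraps to 0, carry into subsquare.
Longitude subsquare x = 23; +1 → 24, wraps to 0 = a, carry into square.
Longitude square 7; +1 → 8.
The latitude characters are unchanged.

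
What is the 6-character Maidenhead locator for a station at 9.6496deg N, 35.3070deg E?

Add 180° to longitude and 90° to latitude: 215.3070, 99.6496.
Field (20°×10°, letters A–R): lon ⌊215.3070/20⌋ = 10 → K; lat ⌊99.6496/10⌋ = 9 → J.
Square (2°×1°, digits 0–9): lon ⌊15.3070/2⌋ = 7; lat ⌊9.6496/1⌋ = 9.
Subsquare (5′×2.5′, letters a–x): lon ⌊1.3070/0.0833333⌋ = 15 → p; lat ⌊0.6496/0.0416667⌋ = 15 → p.

KJ79pp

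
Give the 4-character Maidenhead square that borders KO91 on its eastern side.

LO01

Longitude square 9; +1 → 10, wraps to 0, carry into field.
Longitude field K = 10; +1 → 11 = L.
The latitude characters are unchanged.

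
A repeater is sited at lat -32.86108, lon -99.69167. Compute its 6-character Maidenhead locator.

EF07dd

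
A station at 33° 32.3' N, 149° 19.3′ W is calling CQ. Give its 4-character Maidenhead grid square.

Offset from 180°W / 90°S: lon 30.68°, lat 123.54°.
Field (20°×10°, letters A–R): 30.68/20 → 1 → B, 123.54/10 → 12 → M; chars BM.
Square (2°×1°, digits 0–9): 10.68/2 → 5, 3.54/1 → 3; chars 53.

BM53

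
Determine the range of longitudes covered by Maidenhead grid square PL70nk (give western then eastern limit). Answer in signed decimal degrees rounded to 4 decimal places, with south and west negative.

Field P=15, L=11: +15·20° lon, +11·10° lat → SW at lon 120°, lat 20°.
Square 7, 0: +7·2° lon, +0·1° lat → SW at lon 134°, lat 20°.
Subsquare n=13, k=10: +13·0.0833333° lon, +10·0.0416667° lat → SW at lon 135.083°, lat 20.4167°.
Cell spans 0.0833333° lon × 0.0416667° lat.
west 135.0833, east 135.1667.

135.0833, 135.1667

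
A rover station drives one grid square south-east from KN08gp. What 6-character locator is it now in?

KN08ho

Longitude subsquare g = 6; +1 → 7 = h.
Latitude subsquare p = 15; −1 → 14 = o.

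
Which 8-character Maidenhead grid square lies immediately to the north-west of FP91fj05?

FP91ej96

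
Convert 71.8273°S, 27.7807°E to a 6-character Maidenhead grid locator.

KB38ve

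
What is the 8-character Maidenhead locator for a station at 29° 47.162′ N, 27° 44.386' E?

KL39us88

Offset from 180°W / 90°S: lon 207.73977°, lat 119.78603°.
Field (20°×10°, letters A–R): 207.73977/20 → 10 → K, 119.78603/10 → 11 → L; chars KL.
Square (2°×1°, digits 0–9): 7.73977/2 → 3, 9.78603/1 → 9; chars 39.
Subsquare (5′×2.5′, letters a–x): 1.73977/0.0833333 → 20 → u, 0.78603/0.0416667 → 18 → s; chars us.
Extended square (30″×15″, digits 0–9): 0.07310/0.00833333 → 8, 0.03603/0.00416667 → 8; chars 88.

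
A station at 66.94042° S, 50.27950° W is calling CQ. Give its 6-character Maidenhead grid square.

Shift to the Maidenhead origin (180°W, 90°S): lon 129.7205, lat 23.0596.
Field: lon ⌊129.7205/20⌋ = 6 → G; lat ⌊23.0596/10⌋ = 2 → C.
Square: lon ⌊9.7205/2⌋ = 4; lat ⌊3.0596/1⌋ = 3.
Subsquare: lon ⌊1.7205/0.0833333⌋ = 20 → u; lat ⌊0.0596/0.0416667⌋ = 1 → b.

GC43ub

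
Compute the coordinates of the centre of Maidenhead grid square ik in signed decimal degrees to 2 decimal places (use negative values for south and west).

Field I=8, K=10: +8·20° lon, +10·10° lat → SW at lon -20°, lat 10°.
Cell spans 20° lon × 10° lat. Centre is SW corner plus half of each.
latitude 15.00, longitude -10.00.

15.00, -10.00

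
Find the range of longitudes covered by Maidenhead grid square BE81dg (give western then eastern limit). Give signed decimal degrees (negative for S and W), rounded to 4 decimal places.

-143.7500, -143.6667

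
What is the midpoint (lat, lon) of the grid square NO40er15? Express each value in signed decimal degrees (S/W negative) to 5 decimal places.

Field N=13, O=14: +13·20° lon, +14·10° lat → SW at lon 80°, lat 50°.
Square 4, 0: +4·2° lon, +0·1° lat → SW at lon 88°, lat 50°.
Subsquare e=4, r=17: +4·0.0833333° lon, +17·0.0416667° lat → SW at lon 88.3333°, lat 50.7083°.
Extended square 1, 5: +1·0.00833333° lon, +5·0.00416667° lat → SW at lon 88.3417°, lat 50.7292°.
Cell spans 0.00833333° lon × 0.00416667° lat. Centre is SW corner plus half of each.
latitude 50.73125, longitude 88.34583.

50.73125, 88.34583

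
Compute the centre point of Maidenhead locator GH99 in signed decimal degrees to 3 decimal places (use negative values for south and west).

-10.500, -41.000

Field G=6, H=7: +6·20° lon, +7·10° lat → SW at lon -60°, lat -20°.
Square 9, 9: +9·2° lon, +9·1° lat → SW at lon -42°, lat -11°.
Cell spans 2° lon × 1° lat. Centre is SW corner plus half of each.
latitude -10.500, longitude -41.000.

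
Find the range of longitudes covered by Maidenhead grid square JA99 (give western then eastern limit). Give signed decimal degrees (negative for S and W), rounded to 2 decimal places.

18.00, 20.00

Field J=9, A=0: +9·20° lon, +0·10° lat → SW at lon 0°, lat -90°.
Square 9, 9: +9·2° lon, +9·1° lat → SW at lon 18°, lat -81°.
Cell spans 2° lon × 1° lat.
west 18.00, east 20.00.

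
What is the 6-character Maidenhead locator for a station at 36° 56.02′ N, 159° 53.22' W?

Shift to the Maidenhead origin (180°W, 90°S): lon 20.1130, lat 126.9337.
Field: lon ⌊20.1130/20⌋ = 1 → B; lat ⌊126.9337/10⌋ = 12 → M.
Square: lon ⌊0.1130/2⌋ = 0; lat ⌊6.9337/1⌋ = 6.
Subsquare: lon ⌊0.1130/0.0833333⌋ = 1 → b; lat ⌊0.9337/0.0416667⌋ = 22 → w.

BM06bw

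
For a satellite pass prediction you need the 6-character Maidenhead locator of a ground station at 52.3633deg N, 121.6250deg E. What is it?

PO02ti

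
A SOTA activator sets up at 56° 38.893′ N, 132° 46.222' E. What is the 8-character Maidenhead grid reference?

Offset from 180°W / 90°S: lon 312.77037°, lat 146.64822°.
Field: 312.77037/20 → 15 → P, 146.64822/10 → 14 → O; chars PO.
Square: 12.77037/2 → 6, 6.64822/1 → 6; chars 66.
Subsquare: 0.77037/0.0833333 → 9 → j, 0.64822/0.0416667 → 15 → p; chars jp.
Extended square: 0.02037/0.00833333 → 2, 0.02322/0.00416667 → 5; chars 25.

PO66jp25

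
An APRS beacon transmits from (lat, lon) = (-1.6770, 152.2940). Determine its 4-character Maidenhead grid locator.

Add 180° to longitude and 90° to latitude: 332.29, 88.32.
Field: lon ⌊332.29/20⌋ = 16 → Q; lat ⌊88.32/10⌋ = 8 → I.
Square: lon ⌊12.29/2⌋ = 6; lat ⌊8.32/1⌋ = 8.

QI68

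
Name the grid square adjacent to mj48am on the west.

MJ38xm

Longitude subsquare a = 0; −1 → -1, wraps to 23 = x, carry into square.
Longitude square 4; −1 → 3.
The latitude characters are unchanged.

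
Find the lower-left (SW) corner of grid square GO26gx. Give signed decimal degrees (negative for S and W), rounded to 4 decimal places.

Field G=6, O=14: +6·20° lon, +14·10° lat → SW at lon -60°, lat 50°.
Square 2, 6: +2·2° lon, +6·1° lat → SW at lon -56°, lat 56°.
Subsquare g=6, x=23: +6·0.0833333° lon, +23·0.0416667° lat → SW at lon -55.5°, lat 56.9583°.
latitude 56.9583, longitude -55.5000.

56.9583, -55.5000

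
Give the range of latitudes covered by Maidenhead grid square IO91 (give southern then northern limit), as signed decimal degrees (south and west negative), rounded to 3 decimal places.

51.000, 52.000

Field I=8, O=14: +8·20° lon, +14·10° lat → SW at lon -20°, lat 50°.
Square 9, 1: +9·2° lon, +1·1° lat → SW at lon -2°, lat 51°.
Cell spans 2° lon × 1° lat.
south 51.000, north 52.000.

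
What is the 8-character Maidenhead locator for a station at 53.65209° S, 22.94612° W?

HD86mi63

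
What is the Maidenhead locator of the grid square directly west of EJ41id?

EJ41hd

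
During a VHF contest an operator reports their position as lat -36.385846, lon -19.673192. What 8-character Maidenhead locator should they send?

IF03do97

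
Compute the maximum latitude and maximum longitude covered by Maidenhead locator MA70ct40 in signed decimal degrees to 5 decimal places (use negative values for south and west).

-89.20417, 74.20833

Field M=12, A=0: +12·20° lon, +0·10° lat → SW at lon 60°, lat -90°.
Square 7, 0: +7·2° lon, +0·1° lat → SW at lon 74°, lat -90°.
Subsquare c=2, t=19: +2·0.0833333° lon, +19·0.0416667° lat → SW at lon 74.1667°, lat -89.2083°.
Extended square 4, 0: +4·0.00833333° lon, +0·0.00416667° lat → SW at lon 74.2°, lat -89.2083°.
Cell spans 0.00833333° lon × 0.00416667° lat. NE corner is SW corner plus one full cell.
latitude -89.20417, longitude 74.20833.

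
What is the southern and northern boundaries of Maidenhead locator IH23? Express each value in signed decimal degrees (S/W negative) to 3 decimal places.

-17.000, -16.000

Field I=8, H=7: +8·20° lon, +7·10° lat → SW at lon -20°, lat -20°.
Square 2, 3: +2·2° lon, +3·1° lat → SW at lon -16°, lat -17°.
Cell spans 2° lon × 1° lat.
south -17.000, north -16.000.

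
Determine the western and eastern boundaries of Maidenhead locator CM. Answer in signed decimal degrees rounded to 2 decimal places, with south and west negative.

-140.00, -120.00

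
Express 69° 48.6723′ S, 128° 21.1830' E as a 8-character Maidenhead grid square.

PC40ee25

Offset from 180°W / 90°S: lon 308.35305°, lat 20.18879°.
Field: lon ⌊308.35305/20⌋ = 15 → P; lat ⌊20.18879/10⌋ = 2 → C.
Square: lon ⌊8.35305/2⌋ = 4; lat ⌊0.18879/1⌋ = 0.
Subsquare: lon ⌊0.35305/0.0833333⌋ = 4 → e; lat ⌊0.18879/0.0416667⌋ = 4 → e.
Extended square: lon ⌊0.01972/0.00833333⌋ = 2; lat ⌊0.02213/0.00416667⌋ = 5.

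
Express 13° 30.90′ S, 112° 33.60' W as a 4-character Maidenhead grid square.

DH36

Shift to the Maidenhead origin (180°W, 90°S): lon 67.44, lat 76.48.
Field: lon ⌊67.44/20⌋ = 3 → D; lat ⌊76.48/10⌋ = 7 → H.
Square: lon ⌊7.44/2⌋ = 3; lat ⌊6.48/1⌋ = 6.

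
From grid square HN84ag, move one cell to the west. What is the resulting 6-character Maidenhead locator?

HN74xg

Longitude subsquare a = 0; −1 → -1, wraps to 23 = x, carry into square.
Longitude square 8; −1 → 7.
The latitude characters are unchanged.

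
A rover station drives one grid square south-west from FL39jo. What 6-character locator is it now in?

FL39in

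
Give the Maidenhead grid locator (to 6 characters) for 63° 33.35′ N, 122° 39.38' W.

CP83qn

Add 180° to longitude and 90° to latitude: 57.3437, 153.5558.
Field: lon ⌊57.3437/20⌋ = 2 → C; lat ⌊153.5558/10⌋ = 15 → P.
Square: lon ⌊17.3437/2⌋ = 8; lat ⌊3.5558/1⌋ = 3.
Subsquare: lon ⌊1.3437/0.0833333⌋ = 16 → q; lat ⌊0.5558/0.0416667⌋ = 13 → n.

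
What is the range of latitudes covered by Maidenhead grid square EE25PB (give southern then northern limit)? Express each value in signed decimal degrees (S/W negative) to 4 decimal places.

Field E=4, E=4: +4·20° lon, +4·10° lat → SW at lon -100°, lat -50°.
Square 2, 5: +2·2° lon, +5·1° lat → SW at lon -96°, lat -45°.
Subsquare p=15, b=1: +15·0.0833333° lon, +1·0.0416667° lat → SW at lon -94.75°, lat -44.9583°.
Cell spans 0.0833333° lon × 0.0416667° lat.
south -44.9583, north -44.9167.

-44.9583, -44.9167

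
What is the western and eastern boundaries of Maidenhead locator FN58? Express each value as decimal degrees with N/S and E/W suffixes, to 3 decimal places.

Field F=5, N=13: +5·20° lon, +13·10° lat → SW at lon -80°, lat 40°.
Square 5, 8: +5·2° lon, +8·1° lat → SW at lon -70°, lat 48°.
Cell spans 2° lon × 1° lat.
west 70.000° W, east 68.000° W.

70.000° W, 68.000° W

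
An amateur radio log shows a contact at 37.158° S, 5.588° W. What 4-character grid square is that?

IF72

Add 180° to longitude and 90° to latitude: 174.41, 52.84.
Field: lon ⌊174.41/20⌋ = 8 → I; lat ⌊52.84/10⌋ = 5 → F.
Square: lon ⌊14.41/2⌋ = 7; lat ⌊2.84/1⌋ = 2.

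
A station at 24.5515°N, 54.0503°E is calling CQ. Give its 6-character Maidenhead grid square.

Add 180° to longitude and 90° to latitude: 234.0503, 114.5515.
Field: 234.0503/20 → 11 → L, 114.5515/10 → 11 → L; chars LL.
Square: 14.0503/2 → 7, 4.5515/1 → 4; chars 74.
Subsquare: 0.0503/0.0833333 → 0 → a, 0.5515/0.0416667 → 13 → n; chars an.

LL74an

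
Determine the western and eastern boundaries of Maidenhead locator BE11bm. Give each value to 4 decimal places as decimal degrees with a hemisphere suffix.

157.9167° W, 157.8333° W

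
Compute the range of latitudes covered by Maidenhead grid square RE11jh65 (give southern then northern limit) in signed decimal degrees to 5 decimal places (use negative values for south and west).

Field R=17, E=4: +17·20° lon, +4·10° lat → SW at lon 160°, lat -50°.
Square 1, 1: +1·2° lon, +1·1° lat → SW at lon 162°, lat -49°.
Subsquare j=9, h=7: +9·0.0833333° lon, +7·0.0416667° lat → SW at lon 162.75°, lat -48.7083°.
Extended square 6, 5: +6·0.00833333° lon, +5·0.00416667° lat → SW at lon 162.8°, lat -48.6875°.
Cell spans 0.00833333° lon × 0.00416667° lat.
south -48.68750, north -48.68333.

-48.68750, -48.68333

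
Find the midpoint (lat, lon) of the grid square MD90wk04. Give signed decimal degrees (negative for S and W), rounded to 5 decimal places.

Field M=12, D=3: +12·20° lon, +3·10° lat → SW at lon 60°, lat -60°.
Square 9, 0: +9·2° lon, +0·1° lat → SW at lon 78°, lat -60°.
Subsquare w=22, k=10: +22·0.0833333° lon, +10·0.0416667° lat → SW at lon 79.8333°, lat -59.5833°.
Extended square 0, 4: +0·0.00833333° lon, +4·0.00416667° lat → SW at lon 79.8333°, lat -59.5667°.
Cell spans 0.00833333° lon × 0.00416667° lat. Centre is SW corner plus half of each.
latitude -59.56458, longitude 79.83750.

-59.56458, 79.83750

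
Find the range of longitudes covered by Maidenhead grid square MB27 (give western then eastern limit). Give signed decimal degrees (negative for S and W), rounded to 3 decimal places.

Field M=12, B=1: +12·20° lon, +1·10° lat → SW at lon 60°, lat -80°.
Square 2, 7: +2·2° lon, +7·1° lat → SW at lon 64°, lat -73°.
Cell spans 2° lon × 1° lat.
west 64.000, east 66.000.

64.000, 66.000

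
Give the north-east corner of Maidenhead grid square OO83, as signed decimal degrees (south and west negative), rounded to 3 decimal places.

Field O=14, O=14: +14·20° lon, +14·10° lat → SW at lon 100°, lat 50°.
Square 8, 3: +8·2° lon, +3·1° lat → SW at lon 116°, lat 53°.
Cell spans 2° lon × 1° lat. NE corner is SW corner plus one full cell.
latitude 54.000, longitude 118.000.

54.000, 118.000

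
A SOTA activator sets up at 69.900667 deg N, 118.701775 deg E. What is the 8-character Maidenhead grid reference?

OP99iv46

Offset from 180°W / 90°S: lon 298.70177°, lat 159.90067°.
Field: lon ⌊298.70177/20⌋ = 14 → O; lat ⌊159.90067/10⌋ = 15 → P.
Square: lon ⌊18.70177/2⌋ = 9; lat ⌊9.90067/1⌋ = 9.
Subsquare: lon ⌊0.70177/0.0833333⌋ = 8 → i; lat ⌊0.90067/0.0416667⌋ = 21 → v.
Extended square: lon ⌊0.03511/0.00833333⌋ = 4; lat ⌊0.02567/0.00416667⌋ = 6.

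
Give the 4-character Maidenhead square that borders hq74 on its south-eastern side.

HQ83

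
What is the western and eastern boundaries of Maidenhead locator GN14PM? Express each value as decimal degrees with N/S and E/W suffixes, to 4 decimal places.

56.7500° W, 56.6667° W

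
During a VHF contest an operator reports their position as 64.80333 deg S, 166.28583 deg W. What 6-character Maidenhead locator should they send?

Add 180° to longitude and 90° to latitude: 13.7142, 25.1967.
Field: 13.7142/20 → 0 → A, 25.1967/10 → 2 → C; chars AC.
Square: 13.7142/2 → 6, 5.1967/1 → 5; chars 65.
Subsquare: 1.7142/0.0833333 → 20 → u, 0.1967/0.0416667 → 4 → e; chars ue.

AC65ue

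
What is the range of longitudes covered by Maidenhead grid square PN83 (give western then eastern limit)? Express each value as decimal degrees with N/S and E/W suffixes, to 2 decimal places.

Field P=15, N=13: +15·20° lon, +13·10° lat → SW at lon 120°, lat 40°.
Square 8, 3: +8·2° lon, +3·1° lat → SW at lon 136°, lat 43°.
Cell spans 2° lon × 1° lat.
west 136.00° E, east 138.00° E.

136.00° E, 138.00° E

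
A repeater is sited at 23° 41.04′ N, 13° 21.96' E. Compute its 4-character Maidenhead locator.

JL63

Offset from 180°W / 90°S: lon 193.37°, lat 113.68°.
Field: 193.37/20 → 9 → J, 113.68/10 → 11 → L; chars JL.
Square: 13.37/2 → 6, 3.68/1 → 3; chars 63.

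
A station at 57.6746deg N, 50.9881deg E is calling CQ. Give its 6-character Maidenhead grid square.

Shift to the Maidenhead origin (180°W, 90°S): lon 230.9881, lat 147.6746.
Field (20°×10°, letters A–R): 230.9881/20 → 11 → L, 147.6746/10 → 14 → O; chars LO.
Square (2°×1°, digits 0–9): 10.9881/2 → 5, 7.6746/1 → 7; chars 57.
Subsquare (5′×2.5′, letters a–x): 0.9881/0.0833333 → 11 → l, 0.6746/0.0416667 → 16 → q; chars lq.

LO57lq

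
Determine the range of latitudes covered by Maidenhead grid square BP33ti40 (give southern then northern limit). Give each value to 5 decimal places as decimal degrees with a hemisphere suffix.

63.33333° N, 63.33750° N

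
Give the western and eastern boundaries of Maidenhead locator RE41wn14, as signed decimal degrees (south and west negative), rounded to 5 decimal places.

169.84167, 169.85000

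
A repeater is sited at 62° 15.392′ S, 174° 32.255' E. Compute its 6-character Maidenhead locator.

Offset from 180°W / 90°S: lon 354.5376°, lat 27.7435°.
Field: 354.5376/20 → 17 → R, 27.7435/10 → 2 → C; chars RC.
Square: 14.5376/2 → 7, 7.7435/1 → 7; chars 77.
Subsquare: 0.5376/0.0833333 → 6 → g, 0.7435/0.0416667 → 17 → r; chars gr.

RC77gr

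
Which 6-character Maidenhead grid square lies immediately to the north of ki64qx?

KI65qa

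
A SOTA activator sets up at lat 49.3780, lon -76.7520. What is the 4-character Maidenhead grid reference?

FN19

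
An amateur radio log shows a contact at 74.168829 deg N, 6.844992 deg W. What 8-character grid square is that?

Add 180° to longitude and 90° to latitude: 173.15501, 164.16883.
Field: lon ⌊173.15501/20⌋ = 8 → I; lat ⌊164.16883/10⌋ = 16 → Q.
Square: lon ⌊13.15501/2⌋ = 6; lat ⌊4.16883/1⌋ = 4.
Subsquare: lon ⌊1.15501/0.0833333⌋ = 13 → n; lat ⌊0.16883/0.0416667⌋ = 4 → e.
Extended square: lon ⌊0.07167/0.00833333⌋ = 8; lat ⌊0.00216/0.00416667⌋ = 0.

IQ64ne80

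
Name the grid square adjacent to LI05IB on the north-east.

Longitude subsquare i = 8; +1 → 9 = j.
Latitude subsquare b = 1; +1 → 2 = c.

LI05jc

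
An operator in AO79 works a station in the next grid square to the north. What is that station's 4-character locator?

Latitude square 9; +1 → 10, wraps to 0, carry into field.
Latitude field O = 14; +1 → 15 = P.
The longitude characters are unchanged.

AP70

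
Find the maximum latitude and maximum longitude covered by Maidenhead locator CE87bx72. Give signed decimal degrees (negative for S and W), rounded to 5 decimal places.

-42.02917, -123.85000

Field C=2, E=4: +2·20° lon, +4·10° lat → SW at lon -140°, lat -50°.
Square 8, 7: +8·2° lon, +7·1° lat → SW at lon -124°, lat -43°.
Subsquare b=1, x=23: +1·0.0833333° lon, +23·0.0416667° lat → SW at lon -123.917°, lat -42.0417°.
Extended square 7, 2: +7·0.00833333° lon, +2·0.00416667° lat → SW at lon -123.858°, lat -42.0333°.
Cell spans 0.00833333° lon × 0.00416667° lat. NE corner is SW corner plus one full cell.
latitude -42.02917, longitude -123.85000.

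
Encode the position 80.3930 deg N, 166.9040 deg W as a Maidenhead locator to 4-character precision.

Shift to the Maidenhead origin (180°W, 90°S): lon 13.10, lat 170.39.
Field: lon ⌊13.10/20⌋ = 0 → A; lat ⌊170.39/10⌋ = 17 → R.
Square: lon ⌊13.10/2⌋ = 6; lat ⌊0.39/1⌋ = 0.

AR60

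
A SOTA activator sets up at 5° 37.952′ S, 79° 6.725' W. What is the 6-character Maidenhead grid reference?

FI04ki

Add 180° to longitude and 90° to latitude: 100.8879, 84.3675.
Field: 100.8879/20 → 5 → F, 84.3675/10 → 8 → I; chars FI.
Square: 0.8879/2 → 0, 4.3675/1 → 4; chars 04.
Subsquare: 0.8879/0.0833333 → 10 → k, 0.3675/0.0416667 → 8 → i; chars ki.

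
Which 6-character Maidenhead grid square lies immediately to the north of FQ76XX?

FQ77xa

Latitude subsquare x = 23; +1 → 24, wraps to 0 = a, carry into square.
Latitude square 6; +1 → 7.
The longitude characters are unchanged.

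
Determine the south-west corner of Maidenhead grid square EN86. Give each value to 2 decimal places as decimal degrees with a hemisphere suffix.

46.00° N, 84.00° W

Field E=4, N=13: +4·20° lon, +13·10° lat → SW at lon -100°, lat 40°.
Square 8, 6: +8·2° lon, +6·1° lat → SW at lon -84°, lat 46°.
latitude 46.00° N, longitude 84.00° W.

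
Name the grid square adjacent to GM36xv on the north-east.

GM46aw

Longitude subsquare x = 23; +1 → 24, wraps to 0 = a, carry into square.
Longitude square 3; +1 → 4.
Latitude subsquare v = 21; +1 → 22 = w.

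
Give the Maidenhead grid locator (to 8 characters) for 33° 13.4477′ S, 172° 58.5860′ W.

Offset from 180°W / 90°S: lon 7.02357°, lat 56.77587°.
Field (20°×10°, letters A–R): 7.02357/20 → 0 → A, 56.77587/10 → 5 → F; chars AF.
Square (2°×1°, digits 0–9): 7.02357/2 → 3, 6.77587/1 → 6; chars 36.
Subsquare (5′×2.5′, letters a–x): 1.02357/0.0833333 → 12 → m, 0.77587/0.0416667 → 18 → s; chars ms.
Extended square (30″×15″, digits 0–9): 0.02357/0.00833333 → 2, 0.02587/0.00416667 → 6; chars 26.

AF36ms26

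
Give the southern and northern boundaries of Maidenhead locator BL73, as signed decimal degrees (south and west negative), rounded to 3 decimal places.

23.000, 24.000

Field B=1, L=11: +1·20° lon, +11·10° lat → SW at lon -160°, lat 20°.
Square 7, 3: +7·2° lon, +3·1° lat → SW at lon -146°, lat 23°.
Cell spans 2° lon × 1° lat.
south 23.000, north 24.000.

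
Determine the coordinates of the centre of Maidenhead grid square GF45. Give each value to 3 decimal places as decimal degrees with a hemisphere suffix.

34.500° S, 51.000° W

Field G=6, F=5: +6·20° lon, +5·10° lat → SW at lon -60°, lat -40°.
Square 4, 5: +4·2° lon, +5·1° lat → SW at lon -52°, lat -35°.
Cell spans 2° lon × 1° lat. Centre is SW corner plus half of each.
latitude 34.500° S, longitude 51.000° W.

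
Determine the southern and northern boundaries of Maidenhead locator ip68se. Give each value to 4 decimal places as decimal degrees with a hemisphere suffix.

68.1667° N, 68.2083° N

Field I=8, P=15: +8·20° lon, +15·10° lat → SW at lon -20°, lat 60°.
Square 6, 8: +6·2° lon, +8·1° lat → SW at lon -8°, lat 68°.
Subsquare s=18, e=4: +18·0.0833333° lon, +4·0.0416667° lat → SW at lon -6.5°, lat 68.1667°.
Cell spans 0.0833333° lon × 0.0416667° lat.
south 68.1667° N, north 68.2083° N.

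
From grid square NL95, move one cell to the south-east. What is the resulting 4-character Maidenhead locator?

OL04

Longitude square 9; +1 → 10, wraps to 0, carry into field.
Longitude field N = 13; +1 → 14 = O.
Latitude square 5; −1 → 4.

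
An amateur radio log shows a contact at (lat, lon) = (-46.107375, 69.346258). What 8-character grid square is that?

Shift to the Maidenhead origin (180°W, 90°S): lon 249.34626, lat 43.89263.
Field (20°×10°, letters A–R): 249.34626/20 → 12 → M, 43.89263/10 → 4 → E; chars ME.
Square (2°×1°, digits 0–9): 9.34626/2 → 4, 3.89263/1 → 3; chars 43.
Subsquare (5′×2.5′, letters a–x): 1.34626/0.0833333 → 16 → q, 0.89263/0.0416667 → 21 → v; chars qv.
Extended square (30″×15″, digits 0–9): 0.01292/0.00833333 → 1, 0.01763/0.00416667 → 4; chars 14.

ME43qv14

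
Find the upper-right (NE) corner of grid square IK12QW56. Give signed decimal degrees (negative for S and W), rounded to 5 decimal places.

12.94583, -16.61667

Field I=8, K=10: +8·20° lon, +10·10° lat → SW at lon -20°, lat 10°.
Square 1, 2: +1·2° lon, +2·1° lat → SW at lon -18°, lat 12°.
Subsquare q=16, w=22: +16·0.0833333° lon, +22·0.0416667° lat → SW at lon -16.6667°, lat 12.9167°.
Extended square 5, 6: +5·0.00833333° lon, +6·0.00416667° lat → SW at lon -16.625°, lat 12.9417°.
Cell spans 0.00833333° lon × 0.00416667° lat. NE corner is SW corner plus one full cell.
latitude 12.94583, longitude -16.61667.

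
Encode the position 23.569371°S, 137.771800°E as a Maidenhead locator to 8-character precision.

PG86vk23

Offset from 180°W / 90°S: lon 317.77180°, lat 66.43063°.
Field: 317.77180/20 → 15 → P, 66.43063/10 → 6 → G; chars PG.
Square: 17.77180/2 → 8, 6.43063/1 → 6; chars 86.
Subsquare: 1.77180/0.0833333 → 21 → v, 0.43063/0.0416667 → 10 → k; chars vk.
Extended square: 0.02180/0.00833333 → 2, 0.01396/0.00416667 → 3; chars 23.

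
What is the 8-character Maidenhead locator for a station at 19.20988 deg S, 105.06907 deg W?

DH70ls19

Shift to the Maidenhead origin (180°W, 90°S): lon 74.93093, lat 70.79012.
Field (20°×10°, letters A–R): 74.93093/20 → 3 → D, 70.79012/10 → 7 → H; chars DH.
Square (2°×1°, digits 0–9): 14.93093/2 → 7, 0.79012/1 → 0; chars 70.
Subsquare (5′×2.5′, letters a–x): 0.93093/0.0833333 → 11 → l, 0.79012/0.0416667 → 18 → s; chars ls.
Extended square (30″×15″, digits 0–9): 0.01426/0.00833333 → 1, 0.04012/0.00416667 → 9; chars 19.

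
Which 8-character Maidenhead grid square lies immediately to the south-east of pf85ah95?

PF85bh04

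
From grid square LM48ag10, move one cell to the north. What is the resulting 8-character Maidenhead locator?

Latitude extended square 0; +1 → 1.
The longitude characters are unchanged.

LM48ag11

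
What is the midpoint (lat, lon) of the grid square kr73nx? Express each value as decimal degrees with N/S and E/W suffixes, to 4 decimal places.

83.9792° N, 35.1250° E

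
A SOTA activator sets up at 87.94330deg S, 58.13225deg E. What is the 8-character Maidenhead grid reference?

LA92bb53

Offset from 180°W / 90°S: lon 238.13225°, lat 2.05670°.
Field (20°×10°, letters A–R): 238.13225/20 → 11 → L, 2.05670/10 → 0 → A; chars LA.
Square (2°×1°, digits 0–9): 18.13225/2 → 9, 2.05670/1 → 2; chars 92.
Subsquare (5′×2.5′, letters a–x): 0.13225/0.0833333 → 1 → b, 0.05670/0.0416667 → 1 → b; chars bb.
Extended square (30″×15″, digits 0–9): 0.04892/0.00833333 → 5, 0.01503/0.00416667 → 3; chars 53.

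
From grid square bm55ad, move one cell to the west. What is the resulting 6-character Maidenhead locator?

BM45xd

Longitude subsquare a = 0; −1 → -1, wraps to 23 = x, carry into square.
Longitude square 5; −1 → 4.
The latitude characters are unchanged.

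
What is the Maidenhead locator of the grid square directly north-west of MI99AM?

MI89xn

Longitude subsquare a = 0; −1 → -1, wraps to 23 = x, carry into square.
Longitude square 9; −1 → 8.
Latitude subsquare m = 12; +1 → 13 = n.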